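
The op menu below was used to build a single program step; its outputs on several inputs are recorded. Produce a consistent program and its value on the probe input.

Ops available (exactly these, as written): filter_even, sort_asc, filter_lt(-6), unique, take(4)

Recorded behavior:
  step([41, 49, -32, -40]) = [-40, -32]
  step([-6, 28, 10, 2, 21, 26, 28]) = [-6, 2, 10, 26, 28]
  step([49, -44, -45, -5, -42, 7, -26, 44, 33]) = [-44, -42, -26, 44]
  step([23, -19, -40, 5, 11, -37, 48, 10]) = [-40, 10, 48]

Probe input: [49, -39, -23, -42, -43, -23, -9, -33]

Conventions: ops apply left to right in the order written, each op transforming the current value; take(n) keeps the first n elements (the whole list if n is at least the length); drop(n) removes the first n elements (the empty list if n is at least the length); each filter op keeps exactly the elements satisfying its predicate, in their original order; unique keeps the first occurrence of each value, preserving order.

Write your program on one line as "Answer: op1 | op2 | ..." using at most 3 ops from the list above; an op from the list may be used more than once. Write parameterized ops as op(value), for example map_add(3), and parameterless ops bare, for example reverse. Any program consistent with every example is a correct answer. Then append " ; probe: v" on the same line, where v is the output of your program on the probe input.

sort_asc | filter_even | unique ; probe: [-42]

Check, running the answer program on each example:
  [41, 49, -32, -40] -> [-40, -32, 41, 49] -> [-40, -32] -> [-40, -32]
  [-6, 28, 10, 2, 21, 26, 28] -> [-6, 2, 10, 21, 26, 28, 28] -> [-6, 2, 10, 26, 28, 28] -> [-6, 2, 10, 26, 28]
  [49, -44, -45, -5, -42, 7, -26, 44, 33] -> [-45, -44, -42, -26, -5, 7, 33, 44, 49] -> [-44, -42, -26, 44] -> [-44, -42, -26, 44]
  [23, -19, -40, 5, 11, -37, 48, 10] -> [-40, -37, -19, 5, 10, 11, 23, 48] -> [-40, 10, 48] -> [-40, 10, 48]
  probe: [49, -39, -23, -42, -43, -23, -9, -33] -> [-43, -42, -39, -33, -23, -23, -9, 49] -> [-42] -> [-42]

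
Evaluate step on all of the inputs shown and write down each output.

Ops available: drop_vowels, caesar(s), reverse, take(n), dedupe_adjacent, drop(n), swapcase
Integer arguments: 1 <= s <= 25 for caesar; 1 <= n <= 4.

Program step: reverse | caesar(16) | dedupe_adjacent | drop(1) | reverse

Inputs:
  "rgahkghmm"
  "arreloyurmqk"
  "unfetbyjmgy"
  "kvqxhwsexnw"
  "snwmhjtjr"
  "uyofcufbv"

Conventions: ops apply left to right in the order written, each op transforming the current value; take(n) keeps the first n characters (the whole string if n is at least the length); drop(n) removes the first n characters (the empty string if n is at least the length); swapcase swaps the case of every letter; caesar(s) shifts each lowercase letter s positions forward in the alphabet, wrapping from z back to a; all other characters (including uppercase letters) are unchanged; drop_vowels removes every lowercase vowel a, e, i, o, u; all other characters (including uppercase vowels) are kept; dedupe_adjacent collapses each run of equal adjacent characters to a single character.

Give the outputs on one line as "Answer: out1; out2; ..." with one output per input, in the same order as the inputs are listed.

"hwqxawx"; "qhubeokhcg"; "kdvujrozcw"; "algnxmiund"; "idmcxzjz"; "koevskvr"

Execution, op by op:
  "rgahkghmm" -> "mmhgkhagr" -> "ccxwaxqwh" -> "cxwaxqwh" -> "xwaxqwh" -> "hwqxawx"
  "arreloyurmqk" -> "kqmruyolerra" -> "agchkoebuhhq" -> "agchkoebuhq" -> "gchkoebuhq" -> "qhubeokhcg"
  "unfetbyjmgy" -> "ygmjybtefnu" -> "owczorjuvdk" -> "owczorjuvdk" -> "wczorjuvdk" -> "kdvujrozcw"
  "kvqxhwsexnw" -> "wnxeswhxqvk" -> "mdnuimxngla" -> "mdnuimxngla" -> "dnuimxngla" -> "algnxmiund"
  "snwmhjtjr" -> "rjtjhmwns" -> "hzjzxcmdi" -> "hzjzxcmdi" -> "zjzxcmdi" -> "idmcxzjz"
  "uyofcufbv" -> "vbfucfoyu" -> "lrvksveok" -> "lrvksveok" -> "rvksveok" -> "koevskvr"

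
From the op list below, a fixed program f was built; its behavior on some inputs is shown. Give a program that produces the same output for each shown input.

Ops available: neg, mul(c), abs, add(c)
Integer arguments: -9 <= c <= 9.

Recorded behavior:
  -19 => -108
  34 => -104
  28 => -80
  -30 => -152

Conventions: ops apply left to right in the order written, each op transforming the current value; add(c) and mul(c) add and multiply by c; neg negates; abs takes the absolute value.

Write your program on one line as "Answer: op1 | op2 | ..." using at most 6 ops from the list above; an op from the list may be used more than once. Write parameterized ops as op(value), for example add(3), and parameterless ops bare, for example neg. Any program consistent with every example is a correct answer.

add(-8) | mul(4) | neg | abs | neg

Check, running the answer program on each example:
  -19 -> -27 -> -108 -> 108 -> 108 -> -108
  34 -> 26 -> 104 -> -104 -> 104 -> -104
  28 -> 20 -> 80 -> -80 -> 80 -> -80
  -30 -> -38 -> -152 -> 152 -> 152 -> -152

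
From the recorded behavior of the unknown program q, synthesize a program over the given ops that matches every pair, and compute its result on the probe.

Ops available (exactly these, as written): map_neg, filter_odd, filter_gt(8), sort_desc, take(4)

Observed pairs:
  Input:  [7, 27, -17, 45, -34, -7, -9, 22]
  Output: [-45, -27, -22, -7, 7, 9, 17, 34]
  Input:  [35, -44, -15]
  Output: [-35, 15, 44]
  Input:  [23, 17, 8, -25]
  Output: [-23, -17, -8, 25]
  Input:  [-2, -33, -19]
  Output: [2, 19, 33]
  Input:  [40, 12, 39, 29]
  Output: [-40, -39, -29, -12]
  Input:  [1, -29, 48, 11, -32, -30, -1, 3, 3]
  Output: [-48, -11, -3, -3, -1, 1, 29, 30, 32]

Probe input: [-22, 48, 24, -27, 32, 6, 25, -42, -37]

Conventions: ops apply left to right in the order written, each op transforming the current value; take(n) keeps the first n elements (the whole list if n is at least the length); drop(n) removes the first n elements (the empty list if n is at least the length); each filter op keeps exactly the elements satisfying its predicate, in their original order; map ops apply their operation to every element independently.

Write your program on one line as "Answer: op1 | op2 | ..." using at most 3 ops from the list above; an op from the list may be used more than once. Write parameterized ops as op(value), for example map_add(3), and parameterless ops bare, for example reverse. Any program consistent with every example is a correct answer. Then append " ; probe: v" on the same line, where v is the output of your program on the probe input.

sort_desc | map_neg ; probe: [-48, -32, -25, -24, -6, 22, 27, 37, 42]

Check, running the answer program on each example:
  [7, 27, -17, 45, -34, -7, -9, 22] -> [45, 27, 22, 7, -7, -9, -17, -34] -> [-45, -27, -22, -7, 7, 9, 17, 34]
  [35, -44, -15] -> [35, -15, -44] -> [-35, 15, 44]
  [23, 17, 8, -25] -> [23, 17, 8, -25] -> [-23, -17, -8, 25]
  [-2, -33, -19] -> [-2, -19, -33] -> [2, 19, 33]
  [40, 12, 39, 29] -> [40, 39, 29, 12] -> [-40, -39, -29, -12]
  [1, -29, 48, 11, -32, -30, -1, 3, 3] -> [48, 11, 3, 3, 1, -1, -29, -30, -32] -> [-48, -11, -3, -3, -1, 1, 29, 30, 32]
  probe: [-22, 48, 24, -27, 32, 6, 25, -42, -37] -> [48, 32, 25, 24, 6, -22, -27, -37, -42] -> [-48, -32, -25, -24, -6, 22, 27, 37, 42]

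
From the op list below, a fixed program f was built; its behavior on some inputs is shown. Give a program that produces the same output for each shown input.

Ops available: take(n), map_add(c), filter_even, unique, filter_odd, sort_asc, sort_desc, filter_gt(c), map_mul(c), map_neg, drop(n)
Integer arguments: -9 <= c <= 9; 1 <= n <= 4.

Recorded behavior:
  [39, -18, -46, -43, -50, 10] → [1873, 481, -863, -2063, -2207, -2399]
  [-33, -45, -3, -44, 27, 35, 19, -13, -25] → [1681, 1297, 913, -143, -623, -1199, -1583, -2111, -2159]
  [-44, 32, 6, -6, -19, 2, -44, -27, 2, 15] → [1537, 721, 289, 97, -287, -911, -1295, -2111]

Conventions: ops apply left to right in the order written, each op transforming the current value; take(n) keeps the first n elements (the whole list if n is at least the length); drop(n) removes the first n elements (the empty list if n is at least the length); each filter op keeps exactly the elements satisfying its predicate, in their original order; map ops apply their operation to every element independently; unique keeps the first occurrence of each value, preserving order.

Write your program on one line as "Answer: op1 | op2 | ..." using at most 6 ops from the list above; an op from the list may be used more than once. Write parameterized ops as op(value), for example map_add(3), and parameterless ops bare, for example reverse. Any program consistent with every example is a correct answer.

sort_desc | map_mul(-8) | map_mul(-6) | map_add(-7) | map_add(8) | unique

Check, running the answer program on each example:
  [39, -18, -46, -43, -50, 10] -> [39, 10, -18, -43, -46, -50] -> [-312, -80, 144, 344, 368, 400] -> [1872, 480, -864, -2064, -2208, -2400] -> [1865, 473, -871, -2071, -2215, -2407] -> [1873, 481, -863, -2063, -2207, -2399] -> [1873, 481, -863, -2063, -2207, -2399]
  [-33, -45, -3, -44, 27, 35, 19, -13, -25] -> [35, 27, 19, -3, -13, -25, -33, -44, -45] -> [-280, -216, -152, 24, 104, 200, 264, 352, 360] -> [1680, 1296, 912, -144, -624, -1200, -1584, -2112, -2160] -> [1673, 1289, 905, -151, -631, -1207, -1591, -2119, -2167] -> [1681, 1297, 913, -143, -623, -1199, -1583, -2111, -2159] -> [1681, 1297, 913, -143, -623, -1199, -1583, -2111, -2159]
  [-44, 32, 6, -6, -19, 2, -44, -27, 2, 15] -> [32, 15, 6, 2, 2, -6, -19, -27, -44, -44] -> [-256, -120, -48, -16, -16, 48, 152, 216, 352, 352] -> [1536, 720, 288, 96, 96, -288, -912, -1296, -2112, -2112] -> [1529, 713, 281, 89, 89, -295, -919, -1303, -2119, -2119] -> [1537, 721, 289, 97, 97, -287, -911, -1295, -2111, -2111] -> [1537, 721, 289, 97, -287, -911, -1295, -2111]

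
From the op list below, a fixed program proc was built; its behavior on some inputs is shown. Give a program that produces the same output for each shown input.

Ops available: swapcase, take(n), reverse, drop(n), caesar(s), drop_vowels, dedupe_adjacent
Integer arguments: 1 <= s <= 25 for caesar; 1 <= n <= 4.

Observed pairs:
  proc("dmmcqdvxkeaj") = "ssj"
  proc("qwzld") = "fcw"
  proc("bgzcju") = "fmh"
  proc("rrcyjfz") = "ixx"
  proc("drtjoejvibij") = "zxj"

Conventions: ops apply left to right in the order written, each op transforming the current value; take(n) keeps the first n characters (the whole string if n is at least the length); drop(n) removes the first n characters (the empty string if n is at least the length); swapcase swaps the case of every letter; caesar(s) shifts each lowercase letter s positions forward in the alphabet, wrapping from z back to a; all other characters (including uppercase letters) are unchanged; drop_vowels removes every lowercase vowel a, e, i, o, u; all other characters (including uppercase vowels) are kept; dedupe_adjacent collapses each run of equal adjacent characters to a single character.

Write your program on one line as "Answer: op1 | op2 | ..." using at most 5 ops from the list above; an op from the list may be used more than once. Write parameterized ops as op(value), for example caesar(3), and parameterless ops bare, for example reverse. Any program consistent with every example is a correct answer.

caesar(11) | caesar(6) | take(3) | reverse | caesar(15)

Check, running the answer program on each example:
  "dmmcqdvxkeaj" -> "oxxnbogivplu" -> "uddthumobvra" -> "udd" -> "ddu" -> "ssj"
  "qwzld" -> "bhkwo" -> "hnqcu" -> "hnq" -> "qnh" -> "fcw"
  "bgzcju" -> "mrknuf" -> "sxqtal" -> "sxq" -> "qxs" -> "fmh"
  "rrcyjfz" -> "ccnjuqk" -> "iitpawq" -> "iit" -> "tii" -> "ixx"
  "drtjoejvibij" -> "oceuzpugtmtu" -> "uikafvamzsza" -> "uik" -> "kiu" -> "zxj"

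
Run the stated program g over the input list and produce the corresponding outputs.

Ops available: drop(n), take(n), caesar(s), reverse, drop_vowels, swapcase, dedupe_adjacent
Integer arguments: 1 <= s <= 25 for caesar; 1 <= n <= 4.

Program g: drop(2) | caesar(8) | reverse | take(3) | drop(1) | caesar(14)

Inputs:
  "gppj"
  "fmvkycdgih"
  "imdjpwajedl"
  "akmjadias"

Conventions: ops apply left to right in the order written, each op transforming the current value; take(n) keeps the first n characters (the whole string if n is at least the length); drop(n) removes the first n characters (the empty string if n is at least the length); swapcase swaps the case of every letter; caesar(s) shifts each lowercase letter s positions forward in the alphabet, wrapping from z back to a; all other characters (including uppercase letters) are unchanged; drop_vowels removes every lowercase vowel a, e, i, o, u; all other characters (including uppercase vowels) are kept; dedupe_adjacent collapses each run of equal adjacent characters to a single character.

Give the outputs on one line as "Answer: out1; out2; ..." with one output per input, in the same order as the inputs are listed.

Execution, op by op:
  "gppj" -> "pj" -> "xr" -> "rx" -> "rx" -> "x" -> "l"
  "fmvkycdgih" -> "vkycdgih" -> "dsgkloqp" -> "pqolkgsd" -> "pqo" -> "qo" -> "ec"
  "imdjpwajedl" -> "djpwajedl" -> "lrxeirmlt" -> "tlmriexrl" -> "tlm" -> "lm" -> "za"
  "akmjadias" -> "mjadias" -> "urilqia" -> "aiqliru" -> "aiq" -> "iq" -> "we"

"l"; "ec"; "za"; "we"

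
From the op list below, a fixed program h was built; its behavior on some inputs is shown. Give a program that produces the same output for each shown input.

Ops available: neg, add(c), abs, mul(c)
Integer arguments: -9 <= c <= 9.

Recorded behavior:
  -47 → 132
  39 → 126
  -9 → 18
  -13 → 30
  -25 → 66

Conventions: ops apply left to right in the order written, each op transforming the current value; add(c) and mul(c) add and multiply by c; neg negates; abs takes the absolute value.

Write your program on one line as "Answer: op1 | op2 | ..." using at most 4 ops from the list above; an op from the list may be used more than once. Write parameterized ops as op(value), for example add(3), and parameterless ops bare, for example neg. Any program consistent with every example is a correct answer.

neg | mul(-3) | add(9) | abs

Check, running the answer program on each example:
  -47 -> 47 -> -141 -> -132 -> 132
  39 -> -39 -> 117 -> 126 -> 126
  -9 -> 9 -> -27 -> -18 -> 18
  -13 -> 13 -> -39 -> -30 -> 30
  -25 -> 25 -> -75 -> -66 -> 66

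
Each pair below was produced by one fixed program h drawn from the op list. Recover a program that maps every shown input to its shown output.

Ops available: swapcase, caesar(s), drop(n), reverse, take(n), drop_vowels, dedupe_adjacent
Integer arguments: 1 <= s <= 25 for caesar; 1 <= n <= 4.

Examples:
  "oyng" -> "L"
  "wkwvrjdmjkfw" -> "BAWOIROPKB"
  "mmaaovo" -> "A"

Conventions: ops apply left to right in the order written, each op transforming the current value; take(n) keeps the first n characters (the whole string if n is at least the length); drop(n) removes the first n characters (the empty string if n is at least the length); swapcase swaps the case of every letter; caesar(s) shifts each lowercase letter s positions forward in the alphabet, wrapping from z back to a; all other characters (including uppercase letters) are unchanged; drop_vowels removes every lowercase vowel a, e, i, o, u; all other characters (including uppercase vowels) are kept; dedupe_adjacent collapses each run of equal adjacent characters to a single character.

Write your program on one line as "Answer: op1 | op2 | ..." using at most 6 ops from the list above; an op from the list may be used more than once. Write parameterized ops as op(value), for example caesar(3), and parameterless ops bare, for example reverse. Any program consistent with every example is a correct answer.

drop_vowels | caesar(5) | drop(1) | drop(1) | swapcase

Check, running the answer program on each example:
  "oyng" -> "yng" -> "dsl" -> "sl" -> "l" -> "L"
  "wkwvrjdmjkfw" -> "wkwvrjdmjkfw" -> "bpbawoiropkb" -> "pbawoiropkb" -> "bawoiropkb" -> "BAWOIROPKB"
  "mmaaovo" -> "mmv" -> "rra" -> "ra" -> "a" -> "A"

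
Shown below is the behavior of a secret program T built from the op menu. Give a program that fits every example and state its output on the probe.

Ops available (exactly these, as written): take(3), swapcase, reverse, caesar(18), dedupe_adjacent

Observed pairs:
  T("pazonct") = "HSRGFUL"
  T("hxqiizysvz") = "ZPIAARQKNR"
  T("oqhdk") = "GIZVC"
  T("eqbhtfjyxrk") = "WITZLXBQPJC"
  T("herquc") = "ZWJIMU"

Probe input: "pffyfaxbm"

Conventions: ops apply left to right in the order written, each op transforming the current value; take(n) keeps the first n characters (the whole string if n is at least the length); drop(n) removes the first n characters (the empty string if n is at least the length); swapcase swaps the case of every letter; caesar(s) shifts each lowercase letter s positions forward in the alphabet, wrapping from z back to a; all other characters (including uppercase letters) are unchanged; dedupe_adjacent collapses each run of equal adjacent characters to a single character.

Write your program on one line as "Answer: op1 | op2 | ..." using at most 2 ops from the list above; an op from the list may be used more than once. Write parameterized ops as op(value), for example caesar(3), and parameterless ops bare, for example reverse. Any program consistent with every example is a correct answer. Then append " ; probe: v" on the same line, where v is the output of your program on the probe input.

caesar(18) | swapcase ; probe: "HXXQXSPTE"

Check, running the answer program on each example:
  "pazonct" -> "hsrgful" -> "HSRGFUL"
  "hxqiizysvz" -> "zpiaarqknr" -> "ZPIAARQKNR"
  "oqhdk" -> "gizvc" -> "GIZVC"
  "eqbhtfjyxrk" -> "witzlxbqpjc" -> "WITZLXBQPJC"
  "herquc" -> "zwjimu" -> "ZWJIMU"
  probe: "pffyfaxbm" -> "hxxqxspte" -> "HXXQXSPTE"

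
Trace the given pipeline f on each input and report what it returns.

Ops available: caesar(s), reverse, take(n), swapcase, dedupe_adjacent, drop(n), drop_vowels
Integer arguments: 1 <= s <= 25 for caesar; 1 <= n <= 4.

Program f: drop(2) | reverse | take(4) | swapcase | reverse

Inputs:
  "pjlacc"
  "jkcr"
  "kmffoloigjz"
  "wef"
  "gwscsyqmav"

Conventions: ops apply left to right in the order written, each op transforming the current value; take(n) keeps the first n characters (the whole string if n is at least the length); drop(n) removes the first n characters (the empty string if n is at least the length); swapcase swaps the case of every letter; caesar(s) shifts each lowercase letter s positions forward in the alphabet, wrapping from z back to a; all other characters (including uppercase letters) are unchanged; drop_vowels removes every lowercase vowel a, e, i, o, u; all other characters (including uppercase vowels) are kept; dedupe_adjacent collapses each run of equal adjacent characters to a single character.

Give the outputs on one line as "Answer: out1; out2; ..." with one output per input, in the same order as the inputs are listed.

"LACC"; "CR"; "IGJZ"; "F"; "QMAV"

Execution, op by op:
  "pjlacc" -> "lacc" -> "ccal" -> "ccal" -> "CCAL" -> "LACC"
  "jkcr" -> "cr" -> "rc" -> "rc" -> "RC" -> "CR"
  "kmffoloigjz" -> "ffoloigjz" -> "zjgioloff" -> "zjgi" -> "ZJGI" -> "IGJZ"
  "wef" -> "f" -> "f" -> "f" -> "F" -> "F"
  "gwscsyqmav" -> "scsyqmav" -> "vamqyscs" -> "vamq" -> "VAMQ" -> "QMAV"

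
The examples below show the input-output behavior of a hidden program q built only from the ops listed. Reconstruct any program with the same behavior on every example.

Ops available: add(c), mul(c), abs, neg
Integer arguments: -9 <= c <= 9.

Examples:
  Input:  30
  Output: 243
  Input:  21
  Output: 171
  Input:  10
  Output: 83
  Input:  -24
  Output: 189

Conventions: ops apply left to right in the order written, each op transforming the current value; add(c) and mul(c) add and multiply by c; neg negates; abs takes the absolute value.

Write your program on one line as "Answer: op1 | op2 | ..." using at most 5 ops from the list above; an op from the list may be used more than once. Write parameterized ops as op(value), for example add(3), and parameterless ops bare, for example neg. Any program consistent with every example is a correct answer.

mul(-8) | add(-9) | add(1) | add(5) | abs

Check, running the answer program on each example:
  30 -> -240 -> -249 -> -248 -> -243 -> 243
  21 -> -168 -> -177 -> -176 -> -171 -> 171
  10 -> -80 -> -89 -> -88 -> -83 -> 83
  -24 -> 192 -> 183 -> 184 -> 189 -> 189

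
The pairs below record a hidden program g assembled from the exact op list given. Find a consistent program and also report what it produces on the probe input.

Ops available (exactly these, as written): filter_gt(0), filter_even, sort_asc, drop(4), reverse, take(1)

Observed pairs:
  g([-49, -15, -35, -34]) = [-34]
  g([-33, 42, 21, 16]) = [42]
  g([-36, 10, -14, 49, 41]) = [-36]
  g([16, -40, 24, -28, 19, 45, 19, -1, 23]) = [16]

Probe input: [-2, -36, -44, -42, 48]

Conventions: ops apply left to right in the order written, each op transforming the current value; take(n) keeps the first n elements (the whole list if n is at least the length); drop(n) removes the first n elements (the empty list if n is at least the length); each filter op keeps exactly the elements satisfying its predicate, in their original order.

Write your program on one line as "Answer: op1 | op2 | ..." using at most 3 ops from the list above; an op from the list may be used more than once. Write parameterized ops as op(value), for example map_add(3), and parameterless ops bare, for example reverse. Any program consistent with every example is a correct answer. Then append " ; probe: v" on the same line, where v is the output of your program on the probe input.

filter_even | take(1) ; probe: [-2]

Check, running the answer program on each example:
  [-49, -15, -35, -34] -> [-34] -> [-34]
  [-33, 42, 21, 16] -> [42, 16] -> [42]
  [-36, 10, -14, 49, 41] -> [-36, 10, -14] -> [-36]
  [16, -40, 24, -28, 19, 45, 19, -1, 23] -> [16, -40, 24, -28] -> [16]
  probe: [-2, -36, -44, -42, 48] -> [-2, -36, -44, -42, 48] -> [-2]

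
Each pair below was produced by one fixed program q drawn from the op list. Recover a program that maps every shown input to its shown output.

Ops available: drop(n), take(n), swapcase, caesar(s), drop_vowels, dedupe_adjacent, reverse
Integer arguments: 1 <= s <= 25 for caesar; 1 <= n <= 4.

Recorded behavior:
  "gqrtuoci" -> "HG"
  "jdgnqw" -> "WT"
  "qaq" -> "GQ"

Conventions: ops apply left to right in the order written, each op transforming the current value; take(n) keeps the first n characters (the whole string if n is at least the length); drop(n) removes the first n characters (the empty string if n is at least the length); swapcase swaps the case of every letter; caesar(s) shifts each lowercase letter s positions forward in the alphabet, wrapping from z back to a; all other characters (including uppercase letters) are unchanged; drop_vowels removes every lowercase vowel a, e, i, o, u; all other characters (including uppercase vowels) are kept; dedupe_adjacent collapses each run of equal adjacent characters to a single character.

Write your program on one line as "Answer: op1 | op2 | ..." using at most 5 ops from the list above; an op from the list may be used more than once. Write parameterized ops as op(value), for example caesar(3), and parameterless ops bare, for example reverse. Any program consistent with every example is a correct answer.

take(3) | drop(1) | caesar(16) | reverse | swapcase

Check, running the answer program on each example:
  "gqrtuoci" -> "gqr" -> "qr" -> "gh" -> "hg" -> "HG"
  "jdgnqw" -> "jdg" -> "dg" -> "tw" -> "wt" -> "WT"
  "qaq" -> "qaq" -> "aq" -> "qg" -> "gq" -> "GQ"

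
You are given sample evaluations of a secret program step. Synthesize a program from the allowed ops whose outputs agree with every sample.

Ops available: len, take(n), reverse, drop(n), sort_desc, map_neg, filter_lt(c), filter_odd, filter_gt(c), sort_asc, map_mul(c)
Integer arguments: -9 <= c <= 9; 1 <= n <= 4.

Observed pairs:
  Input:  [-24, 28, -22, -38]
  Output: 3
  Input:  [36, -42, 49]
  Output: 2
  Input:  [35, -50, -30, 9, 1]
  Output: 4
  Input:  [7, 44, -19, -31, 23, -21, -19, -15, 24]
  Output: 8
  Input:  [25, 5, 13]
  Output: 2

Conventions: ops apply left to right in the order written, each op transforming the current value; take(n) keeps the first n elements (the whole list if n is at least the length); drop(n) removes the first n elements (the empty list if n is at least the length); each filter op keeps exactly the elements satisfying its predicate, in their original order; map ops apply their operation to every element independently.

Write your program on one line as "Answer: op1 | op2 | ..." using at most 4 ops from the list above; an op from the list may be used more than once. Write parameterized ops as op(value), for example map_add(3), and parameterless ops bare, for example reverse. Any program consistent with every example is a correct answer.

drop(1) | sort_asc | sort_desc | len

Check, running the answer program on each example:
  [-24, 28, -22, -38] -> [28, -22, -38] -> [-38, -22, 28] -> [28, -22, -38] -> 3
  [36, -42, 49] -> [-42, 49] -> [-42, 49] -> [49, -42] -> 2
  [35, -50, -30, 9, 1] -> [-50, -30, 9, 1] -> [-50, -30, 1, 9] -> [9, 1, -30, -50] -> 4
  [7, 44, -19, -31, 23, -21, -19, -15, 24] -> [44, -19, -31, 23, -21, -19, -15, 24] -> [-31, -21, -19, -19, -15, 23, 24, 44] -> [44, 24, 23, -15, -19, -19, -21, -31] -> 8
  [25, 5, 13] -> [5, 13] -> [5, 13] -> [13, 5] -> 2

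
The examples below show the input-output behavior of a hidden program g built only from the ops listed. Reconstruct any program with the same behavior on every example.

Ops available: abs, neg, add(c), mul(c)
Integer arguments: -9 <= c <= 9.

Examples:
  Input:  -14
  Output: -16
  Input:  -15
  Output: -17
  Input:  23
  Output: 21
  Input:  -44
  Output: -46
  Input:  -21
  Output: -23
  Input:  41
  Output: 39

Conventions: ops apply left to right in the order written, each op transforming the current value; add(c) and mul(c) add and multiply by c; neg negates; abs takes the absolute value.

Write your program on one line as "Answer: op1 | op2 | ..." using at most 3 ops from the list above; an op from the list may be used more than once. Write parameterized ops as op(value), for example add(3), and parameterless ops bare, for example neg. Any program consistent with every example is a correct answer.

neg | add(2) | neg

Check, running the answer program on each example:
  -14 -> 14 -> 16 -> -16
  -15 -> 15 -> 17 -> -17
  23 -> -23 -> -21 -> 21
  -44 -> 44 -> 46 -> -46
  -21 -> 21 -> 23 -> -23
  41 -> -41 -> -39 -> 39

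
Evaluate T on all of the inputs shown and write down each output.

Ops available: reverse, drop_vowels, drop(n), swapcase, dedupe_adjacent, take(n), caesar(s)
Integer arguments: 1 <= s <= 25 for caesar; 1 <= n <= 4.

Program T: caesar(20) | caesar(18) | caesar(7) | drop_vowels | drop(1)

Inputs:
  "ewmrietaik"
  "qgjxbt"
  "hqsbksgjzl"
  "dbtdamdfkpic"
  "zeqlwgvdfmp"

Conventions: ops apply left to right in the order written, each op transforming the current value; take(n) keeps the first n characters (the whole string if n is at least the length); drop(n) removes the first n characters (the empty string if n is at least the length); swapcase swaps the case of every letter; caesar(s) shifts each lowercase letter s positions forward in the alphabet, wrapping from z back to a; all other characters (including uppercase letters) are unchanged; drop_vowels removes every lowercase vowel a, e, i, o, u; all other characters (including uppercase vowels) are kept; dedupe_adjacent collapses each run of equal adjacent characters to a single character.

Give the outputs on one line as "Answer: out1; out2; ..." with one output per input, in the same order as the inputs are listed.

Execution, op by op:
  "ewmrietaik" -> "yqglcynuce" -> "qiyduqfmuw" -> "xpfkbxmtbd" -> "xpfkbxmtbd" -> "pfkbxmtbd"
  "qgjxbt" -> "kadrvn" -> "csvjnf" -> "jzcqum" -> "jzcqm" -> "zcqm"
  "hqsbksgjzl" -> "bkmvemadtf" -> "tcenwesvlx" -> "ajludlzcse" -> "jldlzcs" -> "ldlzcs"
  "dbtdamdfkpic" -> "xvnxugxzejcw" -> "pnfpmyprwbuo" -> "wumwtfwydibv" -> "wmwtfwydbv" -> "mwtfwydbv"
  "zeqlwgvdfmp" -> "tykfqapxzgj" -> "lqcxishpryb" -> "sxjepzowyfi" -> "sxjpzwyf" -> "xjpzwyf"

"pfkbxmtbd"; "zcqm"; "ldlzcs"; "mwtfwydbv"; "xjpzwyf"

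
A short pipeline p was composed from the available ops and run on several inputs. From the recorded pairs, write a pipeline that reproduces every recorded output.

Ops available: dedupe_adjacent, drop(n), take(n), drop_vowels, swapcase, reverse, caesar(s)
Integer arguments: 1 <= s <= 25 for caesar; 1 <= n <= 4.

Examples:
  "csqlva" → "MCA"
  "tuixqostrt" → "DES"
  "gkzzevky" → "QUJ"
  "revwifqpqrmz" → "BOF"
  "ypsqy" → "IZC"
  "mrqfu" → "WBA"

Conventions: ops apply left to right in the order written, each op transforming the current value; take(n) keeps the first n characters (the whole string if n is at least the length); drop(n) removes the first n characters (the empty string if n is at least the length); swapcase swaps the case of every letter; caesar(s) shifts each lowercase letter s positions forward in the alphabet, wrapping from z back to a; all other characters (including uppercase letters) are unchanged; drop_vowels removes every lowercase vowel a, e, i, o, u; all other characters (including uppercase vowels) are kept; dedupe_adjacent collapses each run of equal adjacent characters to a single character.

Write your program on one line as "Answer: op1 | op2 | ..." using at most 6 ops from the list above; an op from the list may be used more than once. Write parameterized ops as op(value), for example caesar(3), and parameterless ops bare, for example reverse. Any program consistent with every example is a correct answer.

caesar(10) | reverse | swapcase | dedupe_adjacent | reverse | take(3)

Check, running the answer program on each example:
  "csqlva" -> "mcavfk" -> "kfvacm" -> "KFVACM" -> "KFVACM" -> "MCAVFK" -> "MCA"
  "tuixqostrt" -> "deshaycdbd" -> "dbdcyahsed" -> "DBDCYAHSED" -> "DBDCYAHSED" -> "DESHAYCDBD" -> "DES"
  "gkzzevky" -> "qujjofui" -> "iufojjuq" -> "IUFOJJUQ" -> "IUFOJUQ" -> "QUJOFUI" -> "QUJ"
  "revwifqpqrmz" -> "bofgspazabwj" -> "jwbazapsgfob" -> "JWBAZAPSGFOB" -> "JWBAZAPSGFOB" -> "BOFGSPAZABWJ" -> "BOF"
  "ypsqy" -> "izcai" -> "iaczi" -> "IACZI" -> "IACZI" -> "IZCAI" -> "IZC"
  "mrqfu" -> "wbape" -> "epabw" -> "EPABW" -> "EPABW" -> "WBAPE" -> "WBA"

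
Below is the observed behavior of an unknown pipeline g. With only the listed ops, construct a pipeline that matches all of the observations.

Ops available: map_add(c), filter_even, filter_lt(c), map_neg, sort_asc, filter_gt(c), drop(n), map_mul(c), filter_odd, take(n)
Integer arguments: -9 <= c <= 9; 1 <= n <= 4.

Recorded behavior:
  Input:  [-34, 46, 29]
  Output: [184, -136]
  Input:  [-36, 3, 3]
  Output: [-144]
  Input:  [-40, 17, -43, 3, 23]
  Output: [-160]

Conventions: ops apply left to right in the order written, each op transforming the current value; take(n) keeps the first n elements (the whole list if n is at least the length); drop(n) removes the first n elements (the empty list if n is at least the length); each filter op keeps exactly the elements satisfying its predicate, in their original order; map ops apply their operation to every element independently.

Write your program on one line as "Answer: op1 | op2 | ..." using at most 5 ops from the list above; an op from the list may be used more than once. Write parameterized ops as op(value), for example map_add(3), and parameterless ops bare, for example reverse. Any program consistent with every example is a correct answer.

filter_even | map_neg | sort_asc | map_mul(-4)

Check, running the answer program on each example:
  [-34, 46, 29] -> [-34, 46] -> [34, -46] -> [-46, 34] -> [184, -136]
  [-36, 3, 3] -> [-36] -> [36] -> [36] -> [-144]
  [-40, 17, -43, 3, 23] -> [-40] -> [40] -> [40] -> [-160]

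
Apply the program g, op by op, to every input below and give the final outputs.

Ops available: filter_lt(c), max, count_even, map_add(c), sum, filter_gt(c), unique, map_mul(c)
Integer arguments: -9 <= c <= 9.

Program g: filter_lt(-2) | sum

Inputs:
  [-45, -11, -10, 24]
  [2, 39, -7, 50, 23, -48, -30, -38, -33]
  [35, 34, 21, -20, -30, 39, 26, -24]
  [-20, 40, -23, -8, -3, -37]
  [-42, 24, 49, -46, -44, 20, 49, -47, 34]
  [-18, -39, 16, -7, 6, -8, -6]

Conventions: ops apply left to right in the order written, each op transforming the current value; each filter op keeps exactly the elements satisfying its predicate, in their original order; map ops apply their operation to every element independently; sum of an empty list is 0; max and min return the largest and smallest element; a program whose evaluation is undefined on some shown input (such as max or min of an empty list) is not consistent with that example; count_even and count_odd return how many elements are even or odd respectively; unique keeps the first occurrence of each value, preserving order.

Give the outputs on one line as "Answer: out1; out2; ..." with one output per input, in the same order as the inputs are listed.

-66; -156; -74; -91; -179; -78

Execution, op by op:
  [-45, -11, -10, 24] -> [-45, -11, -10] -> -66
  [2, 39, -7, 50, 23, -48, -30, -38, -33] -> [-7, -48, -30, -38, -33] -> -156
  [35, 34, 21, -20, -30, 39, 26, -24] -> [-20, -30, -24] -> -74
  [-20, 40, -23, -8, -3, -37] -> [-20, -23, -8, -3, -37] -> -91
  [-42, 24, 49, -46, -44, 20, 49, -47, 34] -> [-42, -46, -44, -47] -> -179
  [-18, -39, 16, -7, 6, -8, -6] -> [-18, -39, -7, -8, -6] -> -78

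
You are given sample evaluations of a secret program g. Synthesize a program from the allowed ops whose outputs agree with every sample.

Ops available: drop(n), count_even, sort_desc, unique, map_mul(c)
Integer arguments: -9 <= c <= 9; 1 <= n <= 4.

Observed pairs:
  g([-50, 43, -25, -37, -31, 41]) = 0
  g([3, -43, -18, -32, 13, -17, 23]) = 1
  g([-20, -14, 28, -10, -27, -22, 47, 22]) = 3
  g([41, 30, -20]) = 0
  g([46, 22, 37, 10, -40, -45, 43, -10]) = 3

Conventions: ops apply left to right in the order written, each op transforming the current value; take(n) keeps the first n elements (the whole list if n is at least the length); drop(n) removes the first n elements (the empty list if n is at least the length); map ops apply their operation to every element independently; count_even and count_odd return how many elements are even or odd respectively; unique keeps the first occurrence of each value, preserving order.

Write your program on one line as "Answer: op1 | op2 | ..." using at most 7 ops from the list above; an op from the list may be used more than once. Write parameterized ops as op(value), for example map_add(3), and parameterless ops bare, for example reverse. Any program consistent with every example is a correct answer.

map_mul(-1) | drop(3) | map_mul(5) | map_mul(-5) | sort_desc | count_even

Check, running the answer program on each example:
  [-50, 43, -25, -37, -31, 41] -> [50, -43, 25, 37, 31, -41] -> [37, 31, -41] -> [185, 155, -205] -> [-925, -775, 1025] -> [1025, -775, -925] -> 0
  [3, -43, -18, -32, 13, -17, 23] -> [-3, 43, 18, 32, -13, 17, -23] -> [32, -13, 17, -23] -> [160, -65, 85, -115] -> [-800, 325, -425, 575] -> [575, 325, -425, -800] -> 1
  [-20, -14, 28, -10, -27, -22, 47, 22] -> [20, 14, -28, 10, 27, 22, -47, -22] -> [10, 27, 22, -47, -22] -> [50, 135, 110, -235, -110] -> [-250, -675, -550, 1175, 550] -> [1175, 550, -250, -550, -675] -> 3
  [41, 30, -20] -> [-41, -30, 20] -> [] -> [] -> [] -> [] -> 0
  [46, 22, 37, 10, -40, -45, 43, -10] -> [-46, -22, -37, -10, 40, 45, -43, 10] -> [-10, 40, 45, -43, 10] -> [-50, 200, 225, -215, 50] -> [250, -1000, -1125, 1075, -250] -> [1075, 250, -250, -1000, -1125] -> 3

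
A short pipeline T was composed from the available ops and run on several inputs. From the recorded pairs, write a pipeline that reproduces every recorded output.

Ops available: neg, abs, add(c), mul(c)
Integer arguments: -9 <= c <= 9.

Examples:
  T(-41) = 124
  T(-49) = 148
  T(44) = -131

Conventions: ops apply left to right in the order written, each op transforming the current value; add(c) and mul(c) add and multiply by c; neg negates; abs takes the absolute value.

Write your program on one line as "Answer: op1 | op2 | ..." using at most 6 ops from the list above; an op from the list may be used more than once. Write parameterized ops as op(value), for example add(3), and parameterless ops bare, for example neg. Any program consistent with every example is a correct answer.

mul(-3) | neg | add(6) | neg | add(7)

Check, running the answer program on each example:
  -41 -> 123 -> -123 -> -117 -> 117 -> 124
  -49 -> 147 -> -147 -> -141 -> 141 -> 148
  44 -> -132 -> 132 -> 138 -> -138 -> -131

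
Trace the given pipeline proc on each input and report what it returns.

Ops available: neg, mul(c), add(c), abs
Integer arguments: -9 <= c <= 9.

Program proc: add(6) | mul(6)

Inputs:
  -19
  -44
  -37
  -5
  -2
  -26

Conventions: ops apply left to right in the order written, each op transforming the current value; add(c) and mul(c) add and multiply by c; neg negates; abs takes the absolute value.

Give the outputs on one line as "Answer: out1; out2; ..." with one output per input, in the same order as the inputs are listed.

Execution, op by op:
  -19 -> -13 -> -78
  -44 -> -38 -> -228
  -37 -> -31 -> -186
  -5 -> 1 -> 6
  -2 -> 4 -> 24
  -26 -> -20 -> -120

-78; -228; -186; 6; 24; -120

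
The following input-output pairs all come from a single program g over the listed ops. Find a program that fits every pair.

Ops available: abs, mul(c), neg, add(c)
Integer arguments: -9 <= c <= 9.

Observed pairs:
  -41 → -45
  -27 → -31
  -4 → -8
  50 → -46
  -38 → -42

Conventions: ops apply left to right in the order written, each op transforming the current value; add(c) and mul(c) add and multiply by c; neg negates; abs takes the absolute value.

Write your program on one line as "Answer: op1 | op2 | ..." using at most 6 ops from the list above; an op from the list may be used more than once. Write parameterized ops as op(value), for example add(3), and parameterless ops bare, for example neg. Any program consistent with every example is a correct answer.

neg | add(4) | neg | abs | mul(-1)

Check, running the answer program on each example:
  -41 -> 41 -> 45 -> -45 -> 45 -> -45
  -27 -> 27 -> 31 -> -31 -> 31 -> -31
  -4 -> 4 -> 8 -> -8 -> 8 -> -8
  50 -> -50 -> -46 -> 46 -> 46 -> -46
  -38 -> 38 -> 42 -> -42 -> 42 -> -42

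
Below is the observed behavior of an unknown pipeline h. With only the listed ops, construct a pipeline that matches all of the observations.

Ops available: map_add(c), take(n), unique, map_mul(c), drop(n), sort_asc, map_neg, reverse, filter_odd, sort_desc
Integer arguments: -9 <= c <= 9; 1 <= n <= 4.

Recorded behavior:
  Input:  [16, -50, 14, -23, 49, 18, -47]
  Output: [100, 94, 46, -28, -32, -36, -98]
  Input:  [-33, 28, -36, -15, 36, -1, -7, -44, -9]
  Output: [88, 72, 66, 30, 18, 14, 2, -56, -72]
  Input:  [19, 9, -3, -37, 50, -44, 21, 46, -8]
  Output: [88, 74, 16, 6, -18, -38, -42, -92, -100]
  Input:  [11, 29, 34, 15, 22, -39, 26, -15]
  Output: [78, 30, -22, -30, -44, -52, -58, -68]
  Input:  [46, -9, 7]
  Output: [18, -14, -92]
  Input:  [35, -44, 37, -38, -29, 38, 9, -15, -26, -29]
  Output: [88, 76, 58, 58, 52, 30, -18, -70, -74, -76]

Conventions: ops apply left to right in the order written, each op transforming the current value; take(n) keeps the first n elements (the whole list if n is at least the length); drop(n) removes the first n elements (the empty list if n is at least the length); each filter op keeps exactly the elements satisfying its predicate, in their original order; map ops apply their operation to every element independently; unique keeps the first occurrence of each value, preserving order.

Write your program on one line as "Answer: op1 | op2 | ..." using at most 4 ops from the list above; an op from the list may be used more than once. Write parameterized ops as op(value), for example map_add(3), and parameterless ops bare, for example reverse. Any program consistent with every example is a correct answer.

sort_desc | map_mul(-2) | reverse

Check, running the answer program on each example:
  [16, -50, 14, -23, 49, 18, -47] -> [49, 18, 16, 14, -23, -47, -50] -> [-98, -36, -32, -28, 46, 94, 100] -> [100, 94, 46, -28, -32, -36, -98]
  [-33, 28, -36, -15, 36, -1, -7, -44, -9] -> [36, 28, -1, -7, -9, -15, -33, -36, -44] -> [-72, -56, 2, 14, 18, 30, 66, 72, 88] -> [88, 72, 66, 30, 18, 14, 2, -56, -72]
  [19, 9, -3, -37, 50, -44, 21, 46, -8] -> [50, 46, 21, 19, 9, -3, -8, -37, -44] -> [-100, -92, -42, -38, -18, 6, 16, 74, 88] -> [88, 74, 16, 6, -18, -38, -42, -92, -100]
  [11, 29, 34, 15, 22, -39, 26, -15] -> [34, 29, 26, 22, 15, 11, -15, -39] -> [-68, -58, -52, -44, -30, -22, 30, 78] -> [78, 30, -22, -30, -44, -52, -58, -68]
  [46, -9, 7] -> [46, 7, -9] -> [-92, -14, 18] -> [18, -14, -92]
  [35, -44, 37, -38, -29, 38, 9, -15, -26, -29] -> [38, 37, 35, 9, -15, -26, -29, -29, -38, -44] -> [-76, -74, -70, -18, 30, 52, 58, 58, 76, 88] -> [88, 76, 58, 58, 52, 30, -18, -70, -74, -76]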